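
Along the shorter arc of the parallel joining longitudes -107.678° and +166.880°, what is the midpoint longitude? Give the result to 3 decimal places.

-150.399°

Signed shortest Δλ from -107.678° to +166.880° is -85.442°.
Midpoint longitude = -107.678° + (-85.442°)/2 = -107.678° − 42.721° = -150.399°.
(The naïve average (-107.678 + +166.880)/2 = 29.601° is on the wrong side of the globe.)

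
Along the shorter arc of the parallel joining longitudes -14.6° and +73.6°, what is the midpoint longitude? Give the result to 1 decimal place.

Signed shortest Δλ from -14.6° to +73.6° is +88.2°.
Midpoint longitude = -14.6° + (+88.2°)/2 = -14.6° + 44.1° = +29.5°.

+29.5°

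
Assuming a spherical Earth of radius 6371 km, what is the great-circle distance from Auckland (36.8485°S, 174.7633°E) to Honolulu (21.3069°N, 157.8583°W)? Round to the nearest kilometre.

Δλ = -157.8583 − 174.7633 = -332.6216°; wrapped into (−180°, 180°]: 27.3784°.
Δφ = 21.3069 − -36.8485 = 58.1554°.
a = sin²(Δφ/2) + cos φ₁ · cos φ₂ · sin²(Δλ/2) = 0.277945.
c = 2·atan2(√a, √(1−a)) = 1.11062 rad → d = 6371·c ≈ 7075.73 km.

7076 km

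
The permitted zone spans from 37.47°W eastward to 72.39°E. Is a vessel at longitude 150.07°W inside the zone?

No

Band width going east from -37.47° to +72.39°: ((72.39 − -37.47) mod 360) = 109.86°.
Offset of -150.07° east of the west edge: ((-150.07 − -37.47) mod 360) = 247.40°.
247.40° > 109.86° ⇒ outside.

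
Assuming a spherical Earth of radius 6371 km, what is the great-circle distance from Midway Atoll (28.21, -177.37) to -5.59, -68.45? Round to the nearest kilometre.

12153 km

Δλ = -68.45 − -177.37 = 108.92°.
Δφ = -5.59 − 28.21 = -33.80°.
a = sin²(Δφ/2) + cos φ₁ · cos φ₂ · sin²(Δλ/2) = 0.665210.
c = 2·atan2(√a, √(1−a)) = 1.90755 rad → d = 6371·c ≈ 12152.97 km.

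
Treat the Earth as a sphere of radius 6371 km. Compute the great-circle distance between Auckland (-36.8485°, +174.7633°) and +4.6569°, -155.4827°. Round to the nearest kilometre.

Δλ = -155.4827 − 174.7633 = -330.2460°; wrapped into (−180°, 180°]: 29.7540°.
Δφ = 4.6569 − -36.8485 = 41.5054°.
a = sin²(Δφ/2) + cos φ₁ · cos φ₂ · sin²(Δλ/2) = 0.178128.
c = 2·atan2(√a, √(1−a)) = 0.87142 rad → d = 6371·c ≈ 5551.79 km.

5552 km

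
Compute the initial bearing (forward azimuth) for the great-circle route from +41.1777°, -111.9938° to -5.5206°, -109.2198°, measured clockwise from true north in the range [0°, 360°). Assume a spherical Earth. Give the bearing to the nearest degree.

176°

Δλ = -109.2198 − -111.9938 = 2.7740°.
θ = atan2( sin Δλ · cos φ₂ , cos φ₁ · sin φ₂ − sin φ₁ · cos φ₂ · cos Δλ )
  = atan2(0.04817, -0.72698) = 176.209° → normalised to [0°, 360°): 176.209°.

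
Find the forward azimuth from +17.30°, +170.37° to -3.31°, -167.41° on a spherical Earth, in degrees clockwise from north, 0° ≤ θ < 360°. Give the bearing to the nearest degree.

Δλ = -167.41 − 170.37 = -337.78°; wrapped into (−180°, 180°]: 22.22°.
θ = atan2( sin Δλ · cos φ₂ , cos φ₁ · sin φ₂ − sin φ₁ · cos φ₂ · cos Δλ )
  = atan2(0.37753, -0.32996) = 131.153° → normalised to [0°, 360°): 131.153°.

131°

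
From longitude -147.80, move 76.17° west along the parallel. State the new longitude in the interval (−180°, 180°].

Start at -147.80°; shift −76.17° → -223.97°.
-223.97° lies outside (−180°, 180°]; add 360° → +136.03°.

+136.03°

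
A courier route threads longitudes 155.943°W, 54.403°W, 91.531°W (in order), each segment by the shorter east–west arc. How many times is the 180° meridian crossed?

Leg 1: -155.943° → -54.403°, shortest Δλ = 101.54° (east) — does not cross 180°.
Leg 2: -54.403° → -91.531°, shortest Δλ = -37.128° (west) — does not cross 180°.
Total crossings: 0.

0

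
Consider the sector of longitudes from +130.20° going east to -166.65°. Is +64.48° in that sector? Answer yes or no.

No

Band width going east from +130.20° to -166.65°: ((-166.65 − 130.20) mod 360) = 63.15°.
Offset of +64.48° east of the west edge: ((64.48 − 130.20) mod 360) = 294.28°.
294.28° > 63.15° ⇒ outside.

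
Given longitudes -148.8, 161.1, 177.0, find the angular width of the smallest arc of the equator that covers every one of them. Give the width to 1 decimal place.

50.1°

Sort the longitudes: -148.8°, +161.1°, +177.0°.
Eastward gaps between consecutive values (wrapping around): 309.9°, 15.9°, 34.2°.
Largest gap = 309.9° ⇒ minimal covering band is its complement: 360° − 309.9° = 50.1°.
Band runs from +161.1° eastward to -148.8°, crossing the antimeridian.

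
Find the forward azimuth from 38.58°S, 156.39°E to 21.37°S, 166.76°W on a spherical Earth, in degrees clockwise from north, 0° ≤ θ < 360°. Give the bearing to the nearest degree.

72°

Δλ = -166.76 − 156.39 = -323.15°; wrapped into (−180°, 180°]: 36.85°.
θ = atan2( sin Δλ · cos φ₂ , cos φ₁ · sin φ₂ − sin φ₁ · cos φ₂ · cos Δλ )
  = atan2(0.55849, 0.17985) = 72.150° → normalised to [0°, 360°): 72.150°.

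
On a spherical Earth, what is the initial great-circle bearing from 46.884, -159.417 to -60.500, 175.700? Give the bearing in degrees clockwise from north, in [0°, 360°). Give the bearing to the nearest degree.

193°

Δλ = 175.700 − -159.417 = 335.117°; wrapped into (−180°, 180°]: -24.883°.
θ = atan2( sin Δλ · cos φ₂ , cos φ₁ · sin φ₂ − sin φ₁ · cos φ₂ · cos Δλ )
  = atan2(-0.20720, -0.92096) = -167.321° → normalised to [0°, 360°): 192.679°.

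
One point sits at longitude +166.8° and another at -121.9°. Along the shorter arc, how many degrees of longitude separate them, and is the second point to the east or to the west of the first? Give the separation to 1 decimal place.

71.3° east

Raw difference: -121.9 − 166.8 = -288.7°.
Normalise into (−180°, 180°]: -288.7° + 360° = 71.3°.
Positive ⇒ the second point lies to the east; separation 71.3°.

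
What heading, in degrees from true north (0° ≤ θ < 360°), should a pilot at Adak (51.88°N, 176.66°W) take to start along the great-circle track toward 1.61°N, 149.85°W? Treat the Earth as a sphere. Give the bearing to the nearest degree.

147°

Δλ = -149.85 − -176.66 = 26.81°.
θ = atan2( sin Δλ · cos φ₂ , cos φ₁ · sin φ₂ − sin φ₁ · cos φ₂ · cos Δλ )
  = atan2(0.45086, -0.68453) = 146.630° → normalised to [0°, 360°): 146.630°.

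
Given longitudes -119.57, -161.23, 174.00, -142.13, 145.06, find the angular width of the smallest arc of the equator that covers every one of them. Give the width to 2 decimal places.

95.37°

Sort the longitudes: -161.23°, -142.13°, -119.57°, +145.06°, +174.00°.
Eastward gaps between consecutive values (wrapping around): 19.10°, 22.56°, 264.63°, 28.94°, 24.77°.
Largest gap = 264.63° ⇒ minimal covering band is its complement: 360° − 264.63° = 95.37°.
Band runs from +145.06° eastward to -119.57°, crossing the antimeridian.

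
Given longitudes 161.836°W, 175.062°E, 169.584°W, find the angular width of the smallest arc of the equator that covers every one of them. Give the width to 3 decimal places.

Sort the longitudes: -169.584°, -161.836°, +175.062°.
Eastward gaps between consecutive values (wrapping around): 7.748°, 336.898°, 15.354°.
Largest gap = 336.898° ⇒ minimal covering band is its complement: 360° − 336.898° = 23.102°.
Band runs from +175.062° eastward to -161.836°, crossing the antimeridian.

23.102°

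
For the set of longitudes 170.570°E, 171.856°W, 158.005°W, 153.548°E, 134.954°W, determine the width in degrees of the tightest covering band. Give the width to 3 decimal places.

Sort the longitudes: -171.856°, -158.005°, -134.954°, +153.548°, +170.570°.
Eastward gaps between consecutive values (wrapping around): 13.851°, 23.051°, 288.502°, 17.022°, 17.574°.
Largest gap = 288.502° ⇒ minimal covering band is its complement: 360° − 288.502° = 71.498°.
Band runs from +153.548° eastward to -134.954°, crossing the antimeridian.

71.498°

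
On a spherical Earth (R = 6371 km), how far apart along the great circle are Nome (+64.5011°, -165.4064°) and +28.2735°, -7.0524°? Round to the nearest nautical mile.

Δλ = -7.0524 − -165.4064 = 158.3540°.
Δφ = 28.2735 − 64.5011 = -36.2276°.
a = sin²(Δφ/2) + cos φ₁ · cos φ₂ · sin²(Δλ/2) = 0.462428.
c = 2·atan2(√a, √(1−a)) = 1.49558 rad → d = 6371·c ≈ 9528.35 km ≈ 5144.90 nmi.

5145 nmi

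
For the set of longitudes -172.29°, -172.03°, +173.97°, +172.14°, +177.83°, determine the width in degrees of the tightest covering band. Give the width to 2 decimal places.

15.83°

Sort the longitudes: -172.29°, -172.03°, +172.14°, +173.97°, +177.83°.
Eastward gaps between consecutive values (wrapping around): 0.26°, 344.17°, 1.83°, 3.86°, 9.88°.
Largest gap = 344.17° ⇒ minimal covering band is its complement: 360° − 344.17° = 15.83°.
Band runs from +172.14° eastward to -172.03°, crossing the antimeridian.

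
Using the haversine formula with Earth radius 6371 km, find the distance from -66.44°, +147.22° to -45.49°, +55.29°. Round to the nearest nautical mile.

2995 nmi

Δλ = 55.29 − 147.22 = -91.93°.
Δφ = -45.49 − -66.44 = 20.95°.
a = sin²(Δφ/2) + cos φ₁ · cos φ₂ · sin²(Δλ/2) = 0.177877.
c = 2·atan2(√a, √(1−a)) = 0.87076 rad → d = 6371·c ≈ 5547.61 km ≈ 2995.47 nmi.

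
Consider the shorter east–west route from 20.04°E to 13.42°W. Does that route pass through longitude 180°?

Signed shortest Δλ = ((-13.42 − 20.04 + 180) mod 360) − 180 = -33.46°.
Going west by 33.46° from +20.04° reaches -13.42° without touching 180°.

No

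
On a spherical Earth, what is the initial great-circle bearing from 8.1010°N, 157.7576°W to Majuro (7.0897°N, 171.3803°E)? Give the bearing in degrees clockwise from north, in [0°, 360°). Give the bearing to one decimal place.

270.2°

Δλ = 171.3803 − -157.7576 = 329.1379°; wrapped into (−180°, 180°]: -30.8621°.
θ = atan2( sin Δλ · cos φ₂ , cos φ₁ · sin φ₂ − sin φ₁ · cos φ₂ · cos Δλ )
  = atan2(-0.50905, 0.00215) = -89.758° → normalised to [0°, 360°): 270.242°.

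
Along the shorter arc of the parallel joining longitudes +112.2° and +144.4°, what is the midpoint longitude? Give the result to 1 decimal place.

+128.3°

Signed shortest Δλ from +112.2° to +144.4° is +32.2°.
Midpoint longitude = +112.2° + (+32.2°)/2 = +112.2° + 16.1° = +128.3°.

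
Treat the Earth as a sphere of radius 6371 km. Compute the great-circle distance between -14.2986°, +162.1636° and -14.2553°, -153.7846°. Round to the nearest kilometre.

Δλ = -153.7846 − 162.1636 = -315.9482°; wrapped into (−180°, 180°]: 44.0518°.
Δφ = -14.2553 − -14.2986 = 0.0433°.
a = sin²(Δφ/2) + cos φ₁ · cos φ₂ · sin²(Δλ/2) = 0.132091.
c = 2·atan2(√a, √(1−a)) = 0.74392 rad → d = 6371·c ≈ 4739.53 km.

4740 km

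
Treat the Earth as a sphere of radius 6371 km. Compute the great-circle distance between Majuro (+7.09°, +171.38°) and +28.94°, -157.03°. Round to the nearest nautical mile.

2217 nmi

Δλ = -157.03 − 171.38 = -328.41°; wrapped into (−180°, 180°]: 31.59°.
Δφ = 28.94 − 7.09 = 21.85°.
a = sin²(Δφ/2) + cos φ₁ · cos φ₂ · sin²(Δλ/2) = 0.100262.
c = 2·atan2(√a, √(1−a)) = 0.64438 rad → d = 6371·c ≈ 4105.31 km ≈ 2216.69 nmi.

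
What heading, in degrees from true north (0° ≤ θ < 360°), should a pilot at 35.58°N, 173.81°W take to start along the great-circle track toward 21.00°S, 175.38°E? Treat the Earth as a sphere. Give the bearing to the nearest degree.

192°

Δλ = 175.38 − -173.81 = 349.19°; wrapped into (−180°, 180°]: -10.81°.
θ = atan2( sin Δλ · cos φ₂ , cos φ₁ · sin φ₂ − sin φ₁ · cos φ₂ · cos Δλ )
  = atan2(-0.17510, -0.82502) = -168.018° → normalised to [0°, 360°): 191.982°.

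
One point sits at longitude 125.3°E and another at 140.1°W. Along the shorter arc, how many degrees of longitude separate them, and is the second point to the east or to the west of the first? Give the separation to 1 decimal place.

94.6° east

Raw difference: -140.1 − 125.3 = -265.4°.
Normalise into (−180°, 180°]: -265.4° + 360° = 94.6°.
Positive ⇒ the second point lies to the east; separation 94.6°.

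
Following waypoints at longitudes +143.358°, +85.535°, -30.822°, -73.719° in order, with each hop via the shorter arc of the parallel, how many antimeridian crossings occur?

Leg 1: +143.358° → +85.535°, shortest Δλ = -57.823° (west) — does not cross 180°.
Leg 2: +85.535° → -30.822°, shortest Δλ = -116.357° (west) — does not cross 180°.
Leg 3: -30.822° → -73.719°, shortest Δλ = -42.897° (west) — does not cross 180°.
Total crossings: 0.

0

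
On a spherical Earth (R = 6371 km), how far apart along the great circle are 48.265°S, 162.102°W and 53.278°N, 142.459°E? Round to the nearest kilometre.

Δλ = 142.459 − -162.102 = 304.561°; wrapped into (−180°, 180°]: -55.439°.
Δφ = 53.278 − -48.265 = 101.543°.
a = sin²(Δφ/2) + cos φ₁ · cos φ₂ · sin²(Δλ/2) = 0.686170.
c = 2·atan2(√a, √(1−a)) = 1.95233 rad → d = 6371·c ≈ 12438.27 km.

12438 km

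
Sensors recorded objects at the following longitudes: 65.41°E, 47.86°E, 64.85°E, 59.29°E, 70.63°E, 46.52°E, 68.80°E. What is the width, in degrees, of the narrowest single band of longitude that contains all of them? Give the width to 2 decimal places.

24.11°

Sort the longitudes: +46.52°, +47.86°, +59.29°, +64.85°, +65.41°, +68.80°, +70.63°.
Eastward gaps between consecutive values (wrapping around): 1.34°, 11.43°, 5.56°, 0.56°, 3.39°, 1.83°, 335.89°.
Largest gap = 335.89° ⇒ minimal covering band is its complement: 360° − 335.89° = 24.11°.
Band runs from +46.52° eastward to +70.63°.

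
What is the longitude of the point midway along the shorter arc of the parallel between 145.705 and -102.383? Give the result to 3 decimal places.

Signed shortest Δλ from +145.705° to -102.383° is +111.912°.
Midpoint longitude = +145.705° + (+111.912°)/2 = +145.705° + 55.956° = +201.661°.
Normalise into (−180°, 180°]: -158.339°.
(The naïve average (+145.705 + -102.383)/2 = 21.661° is on the wrong side of the globe.)

-158.339°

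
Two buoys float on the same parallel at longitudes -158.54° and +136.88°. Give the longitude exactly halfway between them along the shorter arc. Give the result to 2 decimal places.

+169.17°

Signed shortest Δλ from -158.54° to +136.88° is -64.58°.
Midpoint longitude = -158.54° + (-64.58°)/2 = -158.54° − 32.29° = -190.83°.
Normalise into (−180°, 180°]: +169.17°.
(The naïve average (-158.54 + +136.88)/2 = -10.83° is on the wrong side of the globe.)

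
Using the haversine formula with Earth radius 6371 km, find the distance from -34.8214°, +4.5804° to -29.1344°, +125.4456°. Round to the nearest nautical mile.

Δλ = 125.4456 − 4.5804 = 120.8652°.
Δφ = -29.1344 − -34.8214 = 5.6870°.
a = sin²(Δφ/2) + cos φ₁ · cos φ₂ · sin²(Δλ/2) = 0.544933.
c = 2·atan2(√a, √(1−a)) = 1.66078 rad → d = 6371·c ≈ 10580.85 km ≈ 5713.20 nmi.

5713 nmi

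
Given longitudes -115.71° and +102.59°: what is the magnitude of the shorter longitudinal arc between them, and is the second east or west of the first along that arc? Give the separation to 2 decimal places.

141.70° west

Raw difference: 102.59 − -115.71 = 218.3°.
Normalise into (−180°, 180°]: 218.3° − 360° = -141.7°.
Negative ⇒ the second point lies to the west; separation 141.70°.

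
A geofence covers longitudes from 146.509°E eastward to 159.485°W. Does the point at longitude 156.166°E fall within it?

Yes

Band width going east from +146.509° to -159.485°: ((-159.485 − 146.509) mod 360) = 54.006°.
Offset of +156.166° east of the west edge: ((156.166 − 146.509) mod 360) = 9.657°.
9.657° ≤ 54.006° ⇒ inside.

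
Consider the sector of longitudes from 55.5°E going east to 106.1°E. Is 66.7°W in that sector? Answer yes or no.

No

Band width going east from +55.5° to +106.1°: ((106.1 − 55.5) mod 360) = 50.6°.
Offset of -66.7° east of the west edge: ((-66.7 − 55.5) mod 360) = 237.8°.
237.8° > 50.6° ⇒ outside.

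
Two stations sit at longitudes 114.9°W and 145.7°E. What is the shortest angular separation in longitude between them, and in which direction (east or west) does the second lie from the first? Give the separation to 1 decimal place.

99.4° west

Raw difference: 145.7 − -114.9 = 260.6°.
Normalise into (−180°, 180°]: 260.6° − 360° = -99.4°.
Negative ⇒ the second point lies to the west; separation 99.4°.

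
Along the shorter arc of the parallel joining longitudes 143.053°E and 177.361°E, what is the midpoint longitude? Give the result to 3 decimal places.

Signed shortest Δλ from +143.053° to +177.361° is +34.308°.
Midpoint longitude = +143.053° + (+34.308°)/2 = +143.053° + 17.154° = +160.207°.

160.207°E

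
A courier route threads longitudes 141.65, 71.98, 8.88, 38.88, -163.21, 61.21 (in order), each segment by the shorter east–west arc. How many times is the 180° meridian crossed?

2

Leg 1: +141.65° → +71.98°, shortest Δλ = -69.67° (west) — does not cross 180°.
Leg 2: +71.98° → +8.88°, shortest Δλ = -63.1° (west) — does not cross 180°.
Leg 3: +8.88° → +38.88°, shortest Δλ = 30.0° (east) — does not cross 180°.
Leg 4: +38.88° → -163.21°, shortest Δλ = 157.91° (east) — crosses 180°.
Leg 5: -163.21° → +61.21°, shortest Δλ = -135.58° (west) — crosses 180°.
Total crossings: 2.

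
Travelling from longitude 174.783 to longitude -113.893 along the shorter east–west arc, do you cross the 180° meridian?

Naïve |-113.893 − 174.783| = 288.676° > 180°, so the shorter arc goes the other way round — across 180°.
Signed shortest Δλ = ((-113.893 − 174.783 + 180) mod 360) − 180 = 71.324°.
Going east by 71.324° from +174.783° passes through 180° before reaching -113.893°.

Yes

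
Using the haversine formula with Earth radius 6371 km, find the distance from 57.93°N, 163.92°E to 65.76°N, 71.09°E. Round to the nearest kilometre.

Δλ = 71.09 − 163.92 = -92.83°.
Δφ = 65.76 − 57.93 = 7.83°.
a = sin²(Δφ/2) + cos φ₁ · cos φ₂ · sin²(Δλ/2) = 0.119037.
c = 2·atan2(√a, √(1−a)) = 0.70452 rad → d = 6371·c ≈ 4488.47 km.

4488 km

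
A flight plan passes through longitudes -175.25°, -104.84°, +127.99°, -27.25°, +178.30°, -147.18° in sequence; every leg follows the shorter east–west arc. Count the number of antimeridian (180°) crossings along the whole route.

3

Leg 1: -175.25° → -104.84°, shortest Δλ = 70.41° (east) — does not cross 180°.
Leg 2: -104.84° → +127.99°, shortest Δλ = -127.17° (west) — crosses 180°.
Leg 3: +127.99° → -27.25°, shortest Δλ = -155.24° (west) — does not cross 180°.
Leg 4: -27.25° → +178.30°, shortest Δλ = -154.45° (west) — crosses 180°.
Leg 5: +178.30° → -147.18°, shortest Δλ = 34.52° (east) — crosses 180°.
Total crossings: 3.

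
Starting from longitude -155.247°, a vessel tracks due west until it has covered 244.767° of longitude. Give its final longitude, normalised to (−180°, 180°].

Start at -155.247°; shift −244.767° → -400.014°.
-400.014° lies outside (−180°, 180°]; add 360° → -40.014°.

-40.014°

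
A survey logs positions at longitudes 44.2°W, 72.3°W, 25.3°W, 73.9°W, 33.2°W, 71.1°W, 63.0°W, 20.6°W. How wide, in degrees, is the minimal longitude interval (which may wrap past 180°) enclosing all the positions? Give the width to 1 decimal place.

53.3°

Sort the longitudes: -73.9°, -72.3°, -71.1°, -63.0°, -44.2°, -33.2°, -25.3°, -20.6°.
Eastward gaps between consecutive values (wrapping around): 1.6°, 1.2°, 8.1°, 18.8°, 11.0°, 7.9°, 4.7°, 306.7°.
Largest gap = 306.7° ⇒ minimal covering band is its complement: 360° − 306.7° = 53.3°.
Band runs from -73.9° eastward to -20.6°.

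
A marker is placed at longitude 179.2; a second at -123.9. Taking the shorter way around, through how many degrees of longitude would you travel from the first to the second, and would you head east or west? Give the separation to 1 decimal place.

56.9° east

Raw difference: -123.9 − 179.2 = -303.1°.
Normalise into (−180°, 180°]: -303.1° + 360° = 56.9°.
Positive ⇒ the second point lies to the east; separation 56.9°.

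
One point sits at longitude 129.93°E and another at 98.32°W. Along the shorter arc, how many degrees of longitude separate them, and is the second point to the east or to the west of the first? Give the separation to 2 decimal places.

Raw difference: -98.32 − 129.93 = -228.25°.
Normalise into (−180°, 180°]: -228.25° + 360° = 131.75°.
Positive ⇒ the second point lies to the east; separation 131.75°.

131.75° east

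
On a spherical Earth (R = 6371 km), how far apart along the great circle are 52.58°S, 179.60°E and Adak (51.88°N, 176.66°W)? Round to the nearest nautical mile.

6275 nmi

Δλ = -176.66 − 179.60 = -356.26°; wrapped into (−180°, 180°]: 3.74°.
Δφ = 51.88 − -52.58 = 104.46°.
a = sin²(Δφ/2) + cos φ₁ · cos φ₂ · sin²(Δλ/2) = 0.625251.
c = 2·atan2(√a, √(1−a)) = 1.82400 rad → d = 6371·c ≈ 11620.68 km ≈ 6274.66 nmi.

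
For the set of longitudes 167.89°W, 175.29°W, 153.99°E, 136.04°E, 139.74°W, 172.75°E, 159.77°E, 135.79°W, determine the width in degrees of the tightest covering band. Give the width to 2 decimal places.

88.17°

Sort the longitudes: -175.29°, -167.89°, -139.74°, -135.79°, +136.04°, +153.99°, +159.77°, +172.75°.
Eastward gaps between consecutive values (wrapping around): 7.40°, 28.15°, 3.95°, 271.83°, 17.95°, 5.78°, 12.98°, 11.96°.
Largest gap = 271.83° ⇒ minimal covering band is its complement: 360° − 271.83° = 88.17°.
Band runs from +136.04° eastward to -135.79°, crossing the antimeridian.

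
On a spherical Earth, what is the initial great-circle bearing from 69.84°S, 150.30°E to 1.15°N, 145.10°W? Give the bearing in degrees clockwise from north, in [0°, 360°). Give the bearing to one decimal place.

65.6°

Δλ = -145.10 − 150.30 = -295.40°; wrapped into (−180°, 180°]: 64.60°.
θ = atan2( sin Δλ · cos φ₂ , cos φ₁ · sin φ₂ − sin φ₁ · cos φ₂ · cos Δλ )
  = atan2(0.90315, 0.40949) = 65.610° → normalised to [0°, 360°): 65.610°.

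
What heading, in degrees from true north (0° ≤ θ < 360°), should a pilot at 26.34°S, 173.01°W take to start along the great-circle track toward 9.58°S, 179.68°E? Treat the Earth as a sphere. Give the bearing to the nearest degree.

336°

Δλ = 179.68 − -173.01 = 352.69°; wrapped into (−180°, 180°]: -7.31°.
θ = atan2( sin Δλ · cos φ₂ , cos φ₁ · sin φ₂ − sin φ₁ · cos φ₂ · cos Δλ )
  = atan2(-0.12546, 0.28481) = -23.774° → normalised to [0°, 360°): 336.226°.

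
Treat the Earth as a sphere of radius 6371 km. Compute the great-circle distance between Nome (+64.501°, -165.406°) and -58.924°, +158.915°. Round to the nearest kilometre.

Δλ = 158.915 − -165.406 = 324.321°; wrapped into (−180°, 180°]: -35.679°.
Δφ = -58.924 − 64.501 = -123.425°.
a = sin²(Δφ/2) + cos φ₁ · cos φ₂ · sin²(Δλ/2) = 0.796277.
c = 2·atan2(√a, √(1−a)) = 2.20502 rad → d = 6371·c ≈ 14048.20 km.

14048 km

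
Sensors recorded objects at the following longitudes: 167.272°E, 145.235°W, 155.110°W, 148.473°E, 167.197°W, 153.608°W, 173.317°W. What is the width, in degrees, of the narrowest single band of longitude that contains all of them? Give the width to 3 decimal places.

Sort the longitudes: -173.317°, -167.197°, -155.110°, -153.608°, -145.235°, +148.473°, +167.272°.
Eastward gaps between consecutive values (wrapping around): 6.120°, 12.087°, 1.502°, 8.373°, 293.708°, 18.799°, 19.411°.
Largest gap = 293.708° ⇒ minimal covering band is its complement: 360° − 293.708° = 66.292°.
Band runs from +148.473° eastward to -145.235°, crossing the antimeridian.

66.292°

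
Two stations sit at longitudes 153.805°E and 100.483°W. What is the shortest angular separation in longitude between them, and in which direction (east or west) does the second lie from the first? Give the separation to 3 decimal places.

Raw difference: -100.483 − 153.805 = -254.288°.
Normalise into (−180°, 180°]: -254.288° + 360° = 105.712°.
Positive ⇒ the second point lies to the east; separation 105.712°.

105.712° east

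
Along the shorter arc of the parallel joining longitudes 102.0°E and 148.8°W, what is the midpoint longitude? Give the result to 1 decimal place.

156.6°E

Signed shortest Δλ from +102.0° to -148.8° is +109.2°.
Midpoint longitude = +102.0° + (+109.2°)/2 = +102.0° + 54.6° = +156.6°.
(The naïve average (+102.0 + -148.8)/2 = -23.4° is on the wrong side of the globe.)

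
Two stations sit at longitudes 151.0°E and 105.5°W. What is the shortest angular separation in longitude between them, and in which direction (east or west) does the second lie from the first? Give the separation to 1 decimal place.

103.5° east

Raw difference: -105.5 − 151.0 = -256.5°.
Normalise into (−180°, 180°]: -256.5° + 360° = 103.5°.
Positive ⇒ the second point lies to the east; separation 103.5°.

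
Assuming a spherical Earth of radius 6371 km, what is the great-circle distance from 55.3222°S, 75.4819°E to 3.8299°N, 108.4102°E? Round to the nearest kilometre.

Δλ = 108.4102 − 75.4819 = 32.9283°.
Δφ = 3.8299 − -55.3222 = 59.1521°.
a = sin²(Δφ/2) + cos φ₁ · cos φ₂ · sin²(Δλ/2) = 0.289219.
c = 2·atan2(√a, √(1−a)) = 1.13563 rad → d = 6371·c ≈ 7235.09 km.

7235 km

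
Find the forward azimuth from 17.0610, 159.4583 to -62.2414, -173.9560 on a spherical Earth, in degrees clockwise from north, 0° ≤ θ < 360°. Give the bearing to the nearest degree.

168°

Δλ = -173.9560 − 159.4583 = -333.4143°; wrapped into (−180°, 180°]: 26.5857°.
θ = atan2( sin Δλ · cos φ₂ , cos φ₁ · sin φ₂ − sin φ₁ · cos φ₂ · cos Δλ )
  = atan2(0.20844, -0.96817) = 167.850° → normalised to [0°, 360°): 167.850°.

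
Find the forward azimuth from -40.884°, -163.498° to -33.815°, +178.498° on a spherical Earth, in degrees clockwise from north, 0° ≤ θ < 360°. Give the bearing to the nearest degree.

Δλ = 178.498 − -163.498 = 341.996°; wrapped into (−180°, 180°]: -18.004°.
θ = atan2( sin Δλ · cos φ₂ , cos φ₁ · sin φ₂ − sin φ₁ · cos φ₂ · cos Δλ )
  = atan2(-0.25680, 0.09644) = -69.417° → normalised to [0°, 360°): 290.583°.

291°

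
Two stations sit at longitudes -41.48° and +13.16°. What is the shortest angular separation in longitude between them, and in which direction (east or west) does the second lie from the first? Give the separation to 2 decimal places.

Raw difference: 13.16 − -41.48 = 54.64°.
Normalise into (−180°, 180°]: 54.64° stays 54.64°.
Positive ⇒ the second point lies to the east; separation 54.64°.

54.64° east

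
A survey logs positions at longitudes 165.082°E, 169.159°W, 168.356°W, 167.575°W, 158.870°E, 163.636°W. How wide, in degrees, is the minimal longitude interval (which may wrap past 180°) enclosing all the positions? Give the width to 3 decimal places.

37.494°

Sort the longitudes: -169.159°, -168.356°, -167.575°, -163.636°, +158.870°, +165.082°.
Eastward gaps between consecutive values (wrapping around): 0.803°, 0.781°, 3.939°, 322.506°, 6.212°, 25.759°.
Largest gap = 322.506° ⇒ minimal covering band is its complement: 360° − 322.506° = 37.494°.
Band runs from +158.870° eastward to -163.636°, crossing the antimeridian.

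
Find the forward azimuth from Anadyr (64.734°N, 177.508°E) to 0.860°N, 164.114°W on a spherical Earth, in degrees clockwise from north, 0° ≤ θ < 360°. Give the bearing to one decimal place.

Δλ = -164.114 − 177.508 = -341.622°; wrapped into (−180°, 180°]: 18.378°.
θ = atan2( sin Δλ · cos φ₂ , cos φ₁ · sin φ₂ − sin φ₁ · cos φ₂ · cos Δλ )
  = atan2(0.31525, -0.85171) = 159.689° → normalised to [0°, 360°): 159.689°.

159.7°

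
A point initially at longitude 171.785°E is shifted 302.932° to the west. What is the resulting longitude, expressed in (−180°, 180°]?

Start at +171.785°; shift −302.932° → -131.147°.
-131.147° already lies in (−180°, 180°].

131.147°W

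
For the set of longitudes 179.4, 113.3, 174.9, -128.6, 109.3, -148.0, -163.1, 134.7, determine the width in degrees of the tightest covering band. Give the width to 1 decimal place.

122.1°

Sort the longitudes: -163.1°, -148.0°, -128.6°, +109.3°, +113.3°, +134.7°, +174.9°, +179.4°.
Eastward gaps between consecutive values (wrapping around): 15.1°, 19.4°, 237.9°, 4.0°, 21.4°, 40.2°, 4.5°, 17.5°.
Largest gap = 237.9° ⇒ minimal covering band is its complement: 360° − 237.9° = 122.1°.
Band runs from +109.3° eastward to -128.6°, crossing the antimeridian.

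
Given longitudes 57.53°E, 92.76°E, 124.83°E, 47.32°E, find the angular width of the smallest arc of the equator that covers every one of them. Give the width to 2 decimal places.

Sort the longitudes: +47.32°, +57.53°, +92.76°, +124.83°.
Eastward gaps between consecutive values (wrapping around): 10.21°, 35.23°, 32.07°, 282.49°.
Largest gap = 282.49° ⇒ minimal covering band is its complement: 360° − 282.49° = 77.51°.
Band runs from +47.32° eastward to +124.83°.

77.51°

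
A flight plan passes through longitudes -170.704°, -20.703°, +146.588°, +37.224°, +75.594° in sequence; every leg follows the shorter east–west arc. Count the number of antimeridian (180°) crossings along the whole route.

0

Leg 1: -170.704° → -20.703°, shortest Δλ = 150.001° (east) — does not cross 180°.
Leg 2: -20.703° → +146.588°, shortest Δλ = 167.291° (east) — does not cross 180°.
Leg 3: +146.588° → +37.224°, shortest Δλ = -109.364° (west) — does not cross 180°.
Leg 4: +37.224° → +75.594°, shortest Δλ = 38.37° (east) — does not cross 180°.
Total crossings: 0.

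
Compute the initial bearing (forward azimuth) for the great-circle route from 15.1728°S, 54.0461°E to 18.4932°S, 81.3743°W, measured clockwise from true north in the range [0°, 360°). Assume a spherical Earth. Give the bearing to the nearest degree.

Δλ = -81.3743 − 54.0461 = -135.4204°.
θ = atan2( sin Δλ · cos φ₂ , cos φ₁ · sin φ₂ − sin φ₁ · cos φ₂ · cos Δλ )
  = atan2(-0.66565, -0.48293) = -125.961° → normalised to [0°, 360°): 234.039°.

234°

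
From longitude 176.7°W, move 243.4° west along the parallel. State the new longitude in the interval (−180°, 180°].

60.1°W

Start at -176.7°; shift −243.4° → -420.1°.
-420.1° lies outside (−180°, 180°]; add 360° → -60.1°.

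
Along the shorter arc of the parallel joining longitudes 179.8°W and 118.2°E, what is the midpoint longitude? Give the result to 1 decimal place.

149.2°E

Signed shortest Δλ from -179.8° to +118.2° is -62.0°.
Midpoint longitude = -179.8° + (-62.0°)/2 = -179.8° − 31.0° = -210.8°.
Normalise into (−180°, 180°]: +149.2°.
(The naïve average (-179.8 + +118.2)/2 = -30.8° is on the wrong side of the globe.)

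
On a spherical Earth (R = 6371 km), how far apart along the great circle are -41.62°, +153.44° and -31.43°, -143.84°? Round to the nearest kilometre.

5594 km

Δλ = -143.84 − 153.44 = -297.28°; wrapped into (−180°, 180°]: 62.72°.
Δφ = -31.43 − -41.62 = 10.19°.
a = sin²(Δφ/2) + cos φ₁ · cos φ₂ · sin²(Δλ/2) = 0.180644.
c = 2·atan2(√a, √(1−a)) = 0.87797 rad → d = 6371·c ≈ 5593.57 km.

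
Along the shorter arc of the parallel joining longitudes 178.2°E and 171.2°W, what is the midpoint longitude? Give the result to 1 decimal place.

Signed shortest Δλ from +178.2° to -171.2° is +10.6°.
Midpoint longitude = +178.2° + (+10.6°)/2 = +178.2° + 5.3° = +183.5°.
Normalise into (−180°, 180°]: -176.5°.
(The naïve average (+178.2 + -171.2)/2 = 3.5° is on the wrong side of the globe.)

176.5°W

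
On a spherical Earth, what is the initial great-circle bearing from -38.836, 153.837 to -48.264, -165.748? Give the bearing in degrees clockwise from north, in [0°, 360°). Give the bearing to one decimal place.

Δλ = -165.748 − 153.837 = -319.585°; wrapped into (−180°, 180°]: 40.415°.
θ = atan2( sin Δλ · cos φ₂ , cos φ₁ · sin φ₂ − sin φ₁ · cos φ₂ · cos Δλ )
  = atan2(0.43159, -0.26343) = 121.399° → normalised to [0°, 360°): 121.399°.

121.4°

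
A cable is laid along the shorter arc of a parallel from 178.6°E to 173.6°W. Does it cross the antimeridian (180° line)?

Naïve |-173.6 − 178.6| = 352.2° > 180°, so the shorter arc goes the other way round — across 180°.
Signed shortest Δλ = ((-173.6 − 178.6 + 180) mod 360) − 180 = 7.8°.
Going east by 7.8° from +178.6° passes through 180° before reaching -173.6°.

Yes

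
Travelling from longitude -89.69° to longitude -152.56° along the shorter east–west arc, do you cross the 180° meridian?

Signed shortest Δλ = ((-152.56 − -89.69 + 180) mod 360) − 180 = -62.87°.
Going west by 62.87° from -89.69° reaches -152.56° without touching 180°.

No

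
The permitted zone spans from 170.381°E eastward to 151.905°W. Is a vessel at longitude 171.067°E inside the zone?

Yes

Band width going east from +170.381° to -151.905°: ((-151.905 − 170.381) mod 360) = 37.714°.
Offset of +171.067° east of the west edge: ((171.067 − 170.381) mod 360) = 0.686°.
0.686° ≤ 37.714° ⇒ inside.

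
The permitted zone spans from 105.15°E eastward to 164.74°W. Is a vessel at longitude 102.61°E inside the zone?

Band width going east from +105.15° to -164.74°: ((-164.74 − 105.15) mod 360) = 90.11°.
Offset of +102.61° east of the west edge: ((102.61 − 105.15) mod 360) = 357.46°.
357.46° > 90.11° ⇒ outside.

No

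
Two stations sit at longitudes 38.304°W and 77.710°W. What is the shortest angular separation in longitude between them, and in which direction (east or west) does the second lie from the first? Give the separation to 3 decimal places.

Raw difference: -77.710 − -38.304 = -39.406°.
Normalise into (−180°, 180°]: -39.406° stays -39.406°.
Negative ⇒ the second point lies to the west; separation 39.406°.

39.406° west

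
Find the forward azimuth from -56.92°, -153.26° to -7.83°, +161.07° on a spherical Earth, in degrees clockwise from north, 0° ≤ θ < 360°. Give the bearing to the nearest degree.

306°

Δλ = 161.07 − -153.26 = 314.33°; wrapped into (−180°, 180°]: -45.67°.
θ = atan2( sin Δλ · cos φ₂ , cos φ₁ · sin φ₂ − sin φ₁ · cos φ₂ · cos Δλ )
  = atan2(-0.70866, 0.50571) = -54.488° → normalised to [0°, 360°): 305.512°.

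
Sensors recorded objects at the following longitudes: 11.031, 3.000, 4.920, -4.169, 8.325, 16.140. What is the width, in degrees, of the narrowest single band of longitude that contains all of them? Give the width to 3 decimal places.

Sort the longitudes: -4.169°, +3.000°, +4.920°, +8.325°, +11.031°, +16.140°.
Eastward gaps between consecutive values (wrapping around): 7.169°, 1.920°, 3.405°, 2.706°, 5.109°, 339.691°.
Largest gap = 339.691° ⇒ minimal covering band is its complement: 360° − 339.691° = 20.309°.
Band runs from -4.169° eastward to +16.140°.

20.309°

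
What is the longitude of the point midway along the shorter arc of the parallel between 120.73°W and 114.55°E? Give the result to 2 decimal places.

176.91°E

Signed shortest Δλ from -120.73° to +114.55° is -124.72°.
Midpoint longitude = -120.73° + (-124.72°)/2 = -120.73° − 62.36° = -183.09°.
Normalise into (−180°, 180°]: +176.91°.
(The naïve average (-120.73 + +114.55)/2 = -3.09° is on the wrong side of the globe.)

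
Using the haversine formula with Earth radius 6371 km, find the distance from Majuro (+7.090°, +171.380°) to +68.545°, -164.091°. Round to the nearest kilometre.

Δλ = -164.091 − 171.380 = -335.471°; wrapped into (−180°, 180°]: 24.529°.
Δφ = 68.545 − 7.090 = 61.455°.
a = sin²(Δφ/2) + cos φ₁ · cos φ₂ · sin²(Δλ/2) = 0.277455.
c = 2·atan2(√a, √(1−a)) = 1.10952 rad → d = 6371·c ≈ 7068.76 km.

7069 km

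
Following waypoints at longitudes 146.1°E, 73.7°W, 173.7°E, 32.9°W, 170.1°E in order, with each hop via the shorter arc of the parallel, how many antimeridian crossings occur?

Leg 1: +146.1° → -73.7°, shortest Δλ = 140.2° (east) — crosses 180°.
Leg 2: -73.7° → +173.7°, shortest Δλ = -112.6° (west) — crosses 180°.
Leg 3: +173.7° → -32.9°, shortest Δλ = 153.4° (east) — crosses 180°.
Leg 4: -32.9° → +170.1°, shortest Δλ = -157.0° (west) — crosses 180°.
Total crossings: 4.

4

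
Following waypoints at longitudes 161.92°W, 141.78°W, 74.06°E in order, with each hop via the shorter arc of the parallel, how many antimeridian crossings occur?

Leg 1: -161.92° → -141.78°, shortest Δλ = 20.14° (east) — does not cross 180°.
Leg 2: -141.78° → +74.06°, shortest Δλ = -144.16° (west) — crosses 180°.
Total crossings: 1.

1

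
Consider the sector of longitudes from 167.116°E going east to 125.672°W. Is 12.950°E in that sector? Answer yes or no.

Band width going east from +167.116° to -125.672°: ((-125.672 − 167.116) mod 360) = 67.212°.
Offset of +12.950° east of the west edge: ((12.950 − 167.116) mod 360) = 205.834°.
205.834° > 67.212° ⇒ outside.

No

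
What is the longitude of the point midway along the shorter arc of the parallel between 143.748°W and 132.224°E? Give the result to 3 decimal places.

174.238°E

Signed shortest Δλ from -143.748° to +132.224° is -84.028°.
Midpoint longitude = -143.748° + (-84.028°)/2 = -143.748° − 42.014° = -185.762°.
Normalise into (−180°, 180°]: +174.238°.
(The naïve average (-143.748 + +132.224)/2 = -5.762° is on the wrong side of the globe.)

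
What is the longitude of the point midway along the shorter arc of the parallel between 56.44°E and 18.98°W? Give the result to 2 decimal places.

18.73°E

Signed shortest Δλ from +56.44° to -18.98° is -75.42°.
Midpoint longitude = +56.44° + (-75.42°)/2 = +56.44° − 37.71° = +18.73°.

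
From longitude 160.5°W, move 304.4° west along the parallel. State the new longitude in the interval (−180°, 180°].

Start at -160.5°; shift −304.4° → -464.9°.
-464.9° lies outside (−180°, 180°]; add 360° → -104.9°.

104.9°W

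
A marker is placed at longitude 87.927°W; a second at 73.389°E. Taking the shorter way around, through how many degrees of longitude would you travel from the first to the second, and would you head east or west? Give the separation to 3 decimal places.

Raw difference: 73.389 − -87.927 = 161.316°.
Normalise into (−180°, 180°]: 161.316° stays 161.316°.
Positive ⇒ the second point lies to the east; separation 161.316°.

161.316° east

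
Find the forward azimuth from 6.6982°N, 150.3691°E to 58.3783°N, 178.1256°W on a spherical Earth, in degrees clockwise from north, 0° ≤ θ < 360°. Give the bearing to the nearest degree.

Δλ = -178.1256 − 150.3691 = -328.4947°; wrapped into (−180°, 180°]: 31.5053°.
θ = atan2( sin Δλ · cos φ₂ , cos φ₁ · sin φ₂ − sin φ₁ · cos φ₂ · cos Δλ )
  = atan2(0.27399, 0.79358) = 19.048° → normalised to [0°, 360°): 19.048°.

19°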